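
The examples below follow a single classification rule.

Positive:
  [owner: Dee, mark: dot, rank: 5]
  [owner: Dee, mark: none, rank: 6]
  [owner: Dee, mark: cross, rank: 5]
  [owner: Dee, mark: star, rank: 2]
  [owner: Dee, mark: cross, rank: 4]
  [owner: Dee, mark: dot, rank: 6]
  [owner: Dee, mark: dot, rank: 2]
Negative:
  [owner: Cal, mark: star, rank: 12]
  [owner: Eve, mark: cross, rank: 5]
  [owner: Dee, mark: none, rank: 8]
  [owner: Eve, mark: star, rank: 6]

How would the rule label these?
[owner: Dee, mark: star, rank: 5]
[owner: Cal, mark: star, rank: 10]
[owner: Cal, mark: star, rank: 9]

Positive, Negative, Negative

All 'Positive' examples share one property — owner is Dee AND rank ≤ 6 — and every 'Negative' example lacks it.
[owner: Dee, mark: star, rank: 5]: owner is Dee, rank = 5 — satisfies this, so Positive.
[owner: Cal, mark: star, rank: 10]: owner is Cal, rank = 10 — does not satisfy this, so Negative.
[owner: Cal, mark: star, rank: 9]: owner is Cal, rank = 9 — does not satisfy this, so Negative.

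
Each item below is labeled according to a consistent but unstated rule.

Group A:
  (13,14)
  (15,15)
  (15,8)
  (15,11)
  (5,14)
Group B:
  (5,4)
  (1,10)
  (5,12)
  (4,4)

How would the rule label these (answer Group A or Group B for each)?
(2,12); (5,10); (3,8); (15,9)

Group B, Group B, Group B, Group A

The rule appears to be: sum ≥ 19.
(2,12) — 2+12 = 14, hence Group B. (5,10) — 5+10 = 15, hence Group B. (3,8) — 3+8 = 11, hence Group B. (15,9) — 15+9 = 24, hence Group A.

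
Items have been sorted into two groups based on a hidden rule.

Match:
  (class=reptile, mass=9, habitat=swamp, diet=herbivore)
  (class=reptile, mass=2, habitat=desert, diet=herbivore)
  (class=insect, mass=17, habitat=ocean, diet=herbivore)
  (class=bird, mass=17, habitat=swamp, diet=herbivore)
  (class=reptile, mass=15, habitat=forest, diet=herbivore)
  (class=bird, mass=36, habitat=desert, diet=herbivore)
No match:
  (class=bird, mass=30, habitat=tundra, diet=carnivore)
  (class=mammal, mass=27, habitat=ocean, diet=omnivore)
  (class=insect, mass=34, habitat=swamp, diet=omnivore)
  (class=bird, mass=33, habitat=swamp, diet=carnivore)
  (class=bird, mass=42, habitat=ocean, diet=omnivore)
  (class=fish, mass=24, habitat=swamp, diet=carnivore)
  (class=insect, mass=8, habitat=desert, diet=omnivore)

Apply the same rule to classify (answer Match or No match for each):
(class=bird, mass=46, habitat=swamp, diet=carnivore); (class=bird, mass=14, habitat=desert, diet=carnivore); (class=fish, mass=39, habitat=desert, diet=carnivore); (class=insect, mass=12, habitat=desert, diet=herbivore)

The distinguishing property — diet is herbivore — holds for all the 'Match' cases and none of the 'No match' cases.

No match, No match, No match, Match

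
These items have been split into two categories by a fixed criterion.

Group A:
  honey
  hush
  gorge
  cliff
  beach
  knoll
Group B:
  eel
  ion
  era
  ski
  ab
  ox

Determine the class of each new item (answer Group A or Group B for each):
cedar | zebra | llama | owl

Group A, Group A, Group A, Group B

The common property of the 'Group A' items is: length ≥ 4. No 'Group B' item has it.
cedar → length 5 → Group A. zebra → length 5 → Group A. llama → length 5 → Group A. owl → length 3 → Group B.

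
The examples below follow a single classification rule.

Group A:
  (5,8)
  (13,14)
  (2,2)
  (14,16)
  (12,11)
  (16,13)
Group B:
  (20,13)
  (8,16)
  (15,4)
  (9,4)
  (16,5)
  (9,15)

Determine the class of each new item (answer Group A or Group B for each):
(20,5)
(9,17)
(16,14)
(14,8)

Group B, Group B, Group A, Group B

The pattern is that an item is 'Group A' exactly when: |first − second| ≤ 3.
Group B: (20,5), since |20−5| = 15. Group B: (9,17), since |9−17| = 8. Group A: (16,14), since |16−14| = 2. Group B: (14,8), since |14−8| = 6.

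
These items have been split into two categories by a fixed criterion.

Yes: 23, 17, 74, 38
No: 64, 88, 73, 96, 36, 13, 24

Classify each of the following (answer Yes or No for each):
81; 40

No, No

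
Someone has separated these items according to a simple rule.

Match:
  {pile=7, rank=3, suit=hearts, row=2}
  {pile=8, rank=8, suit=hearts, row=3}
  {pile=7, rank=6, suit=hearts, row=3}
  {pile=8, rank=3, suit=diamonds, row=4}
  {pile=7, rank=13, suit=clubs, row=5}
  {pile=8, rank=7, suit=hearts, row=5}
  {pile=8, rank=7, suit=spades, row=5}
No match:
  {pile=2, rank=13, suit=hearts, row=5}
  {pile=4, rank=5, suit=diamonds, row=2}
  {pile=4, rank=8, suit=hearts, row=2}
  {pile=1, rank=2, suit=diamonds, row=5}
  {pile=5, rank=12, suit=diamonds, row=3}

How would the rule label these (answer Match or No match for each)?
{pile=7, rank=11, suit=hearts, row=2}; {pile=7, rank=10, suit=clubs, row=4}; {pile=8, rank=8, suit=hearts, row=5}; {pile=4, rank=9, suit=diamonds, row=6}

A rule that fits every label: pile ≥ 7 — true of each 'Match' example, false of each 'No match' one.

Match, Match, Match, No match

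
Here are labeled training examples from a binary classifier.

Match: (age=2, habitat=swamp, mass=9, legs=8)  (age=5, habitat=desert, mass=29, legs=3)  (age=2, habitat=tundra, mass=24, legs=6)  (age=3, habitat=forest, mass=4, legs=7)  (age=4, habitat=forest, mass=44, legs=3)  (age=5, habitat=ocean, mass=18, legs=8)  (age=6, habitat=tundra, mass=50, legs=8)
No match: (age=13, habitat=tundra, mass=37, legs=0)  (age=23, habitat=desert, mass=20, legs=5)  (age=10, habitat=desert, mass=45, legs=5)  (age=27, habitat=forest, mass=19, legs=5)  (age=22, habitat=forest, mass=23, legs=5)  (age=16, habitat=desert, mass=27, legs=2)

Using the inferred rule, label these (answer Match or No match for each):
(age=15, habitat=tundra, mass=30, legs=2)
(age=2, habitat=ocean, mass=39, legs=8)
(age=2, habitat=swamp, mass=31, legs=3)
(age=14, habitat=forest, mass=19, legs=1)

No match, Match, Match, No match

The common property of the 'Match' items is: age ≤ 6. No 'No match' item has it.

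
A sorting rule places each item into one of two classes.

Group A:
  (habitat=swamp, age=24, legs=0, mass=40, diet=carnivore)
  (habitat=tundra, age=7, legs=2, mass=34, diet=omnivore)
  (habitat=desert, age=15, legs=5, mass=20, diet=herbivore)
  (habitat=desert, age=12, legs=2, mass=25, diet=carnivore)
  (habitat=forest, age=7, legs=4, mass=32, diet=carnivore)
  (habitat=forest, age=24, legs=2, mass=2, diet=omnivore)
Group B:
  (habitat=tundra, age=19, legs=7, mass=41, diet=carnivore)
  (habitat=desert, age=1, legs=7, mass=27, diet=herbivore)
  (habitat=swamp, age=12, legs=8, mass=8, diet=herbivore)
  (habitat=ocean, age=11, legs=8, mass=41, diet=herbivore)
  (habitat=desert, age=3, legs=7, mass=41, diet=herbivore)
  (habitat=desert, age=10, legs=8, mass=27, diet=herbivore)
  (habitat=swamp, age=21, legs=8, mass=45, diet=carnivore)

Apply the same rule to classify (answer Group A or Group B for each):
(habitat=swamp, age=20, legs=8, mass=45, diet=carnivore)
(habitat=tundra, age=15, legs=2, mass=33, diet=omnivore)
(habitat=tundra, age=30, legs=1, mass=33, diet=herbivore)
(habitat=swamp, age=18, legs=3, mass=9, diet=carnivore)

Group B, Group A, Group A, Group A

'Group A' ⟺ legs ≤ 5.
(habitat=swamp, age=20, legs=8, mass=45, diet=carnivore): Group B (legs = 8).
(habitat=tundra, age=15, legs=2, mass=33, diet=omnivore): Group A (legs = 2).
(habitat=tundra, age=30, legs=1, mass=33, diet=herbivore): Group A (legs = 1).
(habitat=swamp, age=18, legs=3, mass=9, diet=carnivore): Group A (legs = 3).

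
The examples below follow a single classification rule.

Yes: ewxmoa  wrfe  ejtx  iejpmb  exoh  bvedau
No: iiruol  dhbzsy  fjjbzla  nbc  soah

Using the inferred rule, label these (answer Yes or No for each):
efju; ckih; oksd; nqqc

Checking candidate rules against both groups, what survives is: contains 'e'.
efju — has 'e', hence Yes. ckih — no 'e', hence No. oksd — no 'e', hence No. nqqc — no 'e', hence No.

Yes, No, No, No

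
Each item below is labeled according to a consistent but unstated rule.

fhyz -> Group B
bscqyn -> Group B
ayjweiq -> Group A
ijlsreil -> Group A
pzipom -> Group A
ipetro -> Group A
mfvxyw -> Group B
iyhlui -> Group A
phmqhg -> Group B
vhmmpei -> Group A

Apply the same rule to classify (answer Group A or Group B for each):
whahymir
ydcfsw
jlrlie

Group A, Group B, Group A

The distinguishing property — contains 'i' — holds for all the 'Group A' cases and none of the 'Group B' cases.
whahymir → has 'i' → Group A.
ydcfsw → no 'i' → Group B.
jlrlie → has 'i' → Group A.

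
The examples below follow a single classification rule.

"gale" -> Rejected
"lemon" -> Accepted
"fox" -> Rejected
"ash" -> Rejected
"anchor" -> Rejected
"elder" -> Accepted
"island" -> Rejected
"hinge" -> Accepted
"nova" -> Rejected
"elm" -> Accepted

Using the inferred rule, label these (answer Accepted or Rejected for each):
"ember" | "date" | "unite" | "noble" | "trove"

All 'Accepted' examples share one property — odd length AND contains 'e' — and every 'Rejected' example lacks it.
"ember": length 5, has 'e', matches → Accepted.
"date": length 4, has 'e', does not fit → Rejected.
"unite": length 5, has 'e', matches → Accepted.
"noble": length 5, has 'e', matches → Accepted.
"trove": length 5, has 'e', matches → Accepted.

Accepted, Rejected, Accepted, Accepted, Accepted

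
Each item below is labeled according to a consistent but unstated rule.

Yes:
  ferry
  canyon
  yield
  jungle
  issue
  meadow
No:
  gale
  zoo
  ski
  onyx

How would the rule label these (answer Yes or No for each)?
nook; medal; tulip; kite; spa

No, Yes, Yes, No, No

The rule appears to be: length ≥ 5.
nook: length 4, fails this test → No.
medal: length 5, has this property → Yes.
tulip: length 5, has this property → Yes.
kite: length 4, fails this test → No.
spa: length 3, fails this test → No.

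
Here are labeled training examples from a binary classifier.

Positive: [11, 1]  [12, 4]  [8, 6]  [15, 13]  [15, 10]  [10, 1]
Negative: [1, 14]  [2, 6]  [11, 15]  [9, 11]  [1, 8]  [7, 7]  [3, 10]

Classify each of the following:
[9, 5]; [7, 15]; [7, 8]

Positive, Negative, Negative

Comparing the two groups points to one rule — first > second.
[9, 5]: Positive (9 > 5). [7, 15]: Negative (7 < 15). [7, 8]: Negative (7 < 8).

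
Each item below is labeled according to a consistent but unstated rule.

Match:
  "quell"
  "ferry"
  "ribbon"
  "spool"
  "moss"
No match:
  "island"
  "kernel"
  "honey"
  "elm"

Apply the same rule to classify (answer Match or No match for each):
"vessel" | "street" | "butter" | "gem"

Match, Match, Match, No match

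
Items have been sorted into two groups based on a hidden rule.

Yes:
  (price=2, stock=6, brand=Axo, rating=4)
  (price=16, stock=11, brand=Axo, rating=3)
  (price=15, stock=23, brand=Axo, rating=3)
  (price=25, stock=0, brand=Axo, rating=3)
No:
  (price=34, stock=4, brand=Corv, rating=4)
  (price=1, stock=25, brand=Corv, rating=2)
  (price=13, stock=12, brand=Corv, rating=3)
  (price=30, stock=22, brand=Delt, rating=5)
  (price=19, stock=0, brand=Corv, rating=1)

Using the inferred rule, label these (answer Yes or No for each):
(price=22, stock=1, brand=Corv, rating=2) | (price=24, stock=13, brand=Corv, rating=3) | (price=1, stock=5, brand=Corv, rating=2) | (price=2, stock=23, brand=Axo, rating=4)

'Yes' ⟺ brand is Axo.
No: (price=22, stock=1, brand=Corv, rating=2), since brand is Corv.
No: (price=24, stock=13, brand=Corv, rating=3), since brand is Corv.
No: (price=1, stock=5, brand=Corv, rating=2), since brand is Corv.
Yes: (price=2, stock=23, brand=Axo, rating=4), since brand is Axo.

No, No, No, Yes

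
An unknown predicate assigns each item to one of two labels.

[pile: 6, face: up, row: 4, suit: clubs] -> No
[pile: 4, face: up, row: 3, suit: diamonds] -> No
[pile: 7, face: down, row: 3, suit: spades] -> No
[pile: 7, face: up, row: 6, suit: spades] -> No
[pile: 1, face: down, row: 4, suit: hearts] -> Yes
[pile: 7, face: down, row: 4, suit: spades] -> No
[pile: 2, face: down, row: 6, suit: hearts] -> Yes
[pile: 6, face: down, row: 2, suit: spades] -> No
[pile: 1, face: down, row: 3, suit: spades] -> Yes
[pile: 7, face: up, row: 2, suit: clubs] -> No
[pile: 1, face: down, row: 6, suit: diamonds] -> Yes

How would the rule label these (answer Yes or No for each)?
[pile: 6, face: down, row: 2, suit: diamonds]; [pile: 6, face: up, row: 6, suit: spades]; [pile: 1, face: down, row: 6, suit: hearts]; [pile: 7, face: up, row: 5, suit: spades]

No, No, Yes, No

Every 'Yes' example satisfies: pile ≤ 2. None of the 'No' examples do.
[pile: 6, face: down, row: 2, suit: diamonds]: No (pile = 6).
[pile: 6, face: up, row: 6, suit: spades]: No (pile = 6).
[pile: 1, face: down, row: 6, suit: hearts]: Yes (pile = 1).
[pile: 7, face: up, row: 5, suit: spades]: No (pile = 7).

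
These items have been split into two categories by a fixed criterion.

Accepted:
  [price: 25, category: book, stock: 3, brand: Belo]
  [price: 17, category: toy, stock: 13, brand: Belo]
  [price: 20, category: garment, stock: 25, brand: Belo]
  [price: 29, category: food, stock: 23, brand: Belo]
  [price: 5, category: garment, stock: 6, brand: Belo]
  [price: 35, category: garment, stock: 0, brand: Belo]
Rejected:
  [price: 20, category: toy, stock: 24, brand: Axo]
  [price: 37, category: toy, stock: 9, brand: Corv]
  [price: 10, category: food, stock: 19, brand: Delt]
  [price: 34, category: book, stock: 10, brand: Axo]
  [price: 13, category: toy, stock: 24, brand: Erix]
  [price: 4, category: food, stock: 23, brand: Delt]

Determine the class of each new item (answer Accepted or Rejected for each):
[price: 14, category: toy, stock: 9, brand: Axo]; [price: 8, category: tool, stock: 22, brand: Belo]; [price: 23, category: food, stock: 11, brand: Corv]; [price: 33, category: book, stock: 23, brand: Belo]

The pattern is that an item is 'Accepted' exactly when: brand is Belo.
[price: 14, category: toy, stock: 9, brand: Axo] → brand is Axo → Rejected.
[price: 8, category: tool, stock: 22, brand: Belo] → brand is Belo → Accepted.
[price: 23, category: food, stock: 11, brand: Corv] → brand is Corv → Rejected.
[price: 33, category: book, stock: 23, brand: Belo] → brand is Belo → Accepted.

Rejected, Accepted, Rejected, Accepted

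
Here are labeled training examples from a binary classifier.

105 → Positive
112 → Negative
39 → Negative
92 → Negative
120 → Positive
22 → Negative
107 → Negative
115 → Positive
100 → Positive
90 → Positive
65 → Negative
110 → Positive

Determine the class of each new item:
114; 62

Negative, Negative

Every 'Positive' example satisfies: multiple of 5 AND at least 90. None of the 'Negative' examples do.
114: Negative (114 = 5·22 + 4, 114 ≥ 90). 62: Negative (62 = 5·12 + 2, 62 < 90).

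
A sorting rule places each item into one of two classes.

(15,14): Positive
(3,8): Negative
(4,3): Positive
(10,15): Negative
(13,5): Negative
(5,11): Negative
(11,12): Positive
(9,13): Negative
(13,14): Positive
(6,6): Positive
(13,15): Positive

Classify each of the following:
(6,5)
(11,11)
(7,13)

Positive, Positive, Negative

Rule: |first − second| ≤ 2. This holds for each 'Positive' example and fails for each 'Negative' one.
(6,5): |6−5| = 1 — passes, so Positive.
(11,11): |11−11| = 0 — passes, so Positive.
(7,13): |7−13| = 6 — fails the rule, so Negative.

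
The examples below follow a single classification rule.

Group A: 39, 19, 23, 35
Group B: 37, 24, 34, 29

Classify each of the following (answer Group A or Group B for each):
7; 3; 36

Checking candidate rules against both groups, what survives is: ≡ 3 (mod 4).
Group A: 7, since 7 mod 4 = 3.
Group A: 3, since 3 mod 4 = 3.
Group B: 36, since 36 mod 4 = 0.

Group A, Group A, Group B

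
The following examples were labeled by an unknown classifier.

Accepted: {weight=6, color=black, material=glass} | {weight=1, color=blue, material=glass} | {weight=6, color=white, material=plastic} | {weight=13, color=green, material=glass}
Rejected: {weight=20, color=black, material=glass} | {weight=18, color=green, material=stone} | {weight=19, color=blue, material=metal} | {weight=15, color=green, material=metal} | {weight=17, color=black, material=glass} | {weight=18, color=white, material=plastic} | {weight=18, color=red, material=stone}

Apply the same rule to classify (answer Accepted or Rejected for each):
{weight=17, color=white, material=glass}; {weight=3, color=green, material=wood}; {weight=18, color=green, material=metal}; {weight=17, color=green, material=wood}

'Accepted' ⟺ weight ≤ 13.
{weight=17, color=white, material=glass}: weight = 17, fails the rule → Rejected. {weight=3, color=green, material=wood}: weight = 3, passes → Accepted. {weight=18, color=green, material=metal}: weight = 18, fails the rule → Rejected. {weight=17, color=green, material=wood}: weight = 17, fails the rule → Rejected.

Rejected, Accepted, Rejected, Rejected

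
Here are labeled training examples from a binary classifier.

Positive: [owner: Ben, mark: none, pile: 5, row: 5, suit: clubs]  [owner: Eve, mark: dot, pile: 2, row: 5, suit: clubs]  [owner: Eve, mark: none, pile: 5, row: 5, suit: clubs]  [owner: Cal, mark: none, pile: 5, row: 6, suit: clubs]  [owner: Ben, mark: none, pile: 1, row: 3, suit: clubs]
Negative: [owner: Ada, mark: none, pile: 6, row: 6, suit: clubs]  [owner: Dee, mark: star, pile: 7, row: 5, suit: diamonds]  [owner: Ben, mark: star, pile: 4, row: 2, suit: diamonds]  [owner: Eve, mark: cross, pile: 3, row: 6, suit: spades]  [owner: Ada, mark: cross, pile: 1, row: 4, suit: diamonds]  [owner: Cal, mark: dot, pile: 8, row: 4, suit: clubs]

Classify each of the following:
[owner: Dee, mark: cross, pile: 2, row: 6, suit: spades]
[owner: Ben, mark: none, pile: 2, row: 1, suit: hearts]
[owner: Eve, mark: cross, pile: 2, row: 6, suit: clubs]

'Positive' ⟺ suit is clubs AND pile ≤ 5.
[owner: Dee, mark: cross, pile: 2, row: 6, suit: spades] → suit is spades, pile = 2 → Negative. [owner: Ben, mark: none, pile: 2, row: 1, suit: hearts] → suit is hearts, pile = 2 → Negative. [owner: Eve, mark: cross, pile: 2, row: 6, suit: clubs] → suit is clubs, pile = 2 → Positive.

Negative, Negative, Positive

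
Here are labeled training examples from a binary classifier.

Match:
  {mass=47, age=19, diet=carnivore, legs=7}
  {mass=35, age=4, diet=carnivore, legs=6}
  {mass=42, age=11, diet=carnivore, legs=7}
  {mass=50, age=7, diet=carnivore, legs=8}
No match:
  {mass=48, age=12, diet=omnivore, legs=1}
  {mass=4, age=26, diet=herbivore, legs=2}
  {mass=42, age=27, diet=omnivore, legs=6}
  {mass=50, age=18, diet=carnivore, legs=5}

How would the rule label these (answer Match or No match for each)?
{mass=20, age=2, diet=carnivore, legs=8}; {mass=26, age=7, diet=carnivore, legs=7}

All 'Match' examples share one property — diet is carnivore AND legs ≥ 6 — and every 'No match' example lacks it.
{mass=20, age=2, diet=carnivore, legs=8} → diet is carnivore, legs = 8 → Match.
{mass=26, age=7, diet=carnivore, legs=7} → diet is carnivore, legs = 7 → Match.

Match, Match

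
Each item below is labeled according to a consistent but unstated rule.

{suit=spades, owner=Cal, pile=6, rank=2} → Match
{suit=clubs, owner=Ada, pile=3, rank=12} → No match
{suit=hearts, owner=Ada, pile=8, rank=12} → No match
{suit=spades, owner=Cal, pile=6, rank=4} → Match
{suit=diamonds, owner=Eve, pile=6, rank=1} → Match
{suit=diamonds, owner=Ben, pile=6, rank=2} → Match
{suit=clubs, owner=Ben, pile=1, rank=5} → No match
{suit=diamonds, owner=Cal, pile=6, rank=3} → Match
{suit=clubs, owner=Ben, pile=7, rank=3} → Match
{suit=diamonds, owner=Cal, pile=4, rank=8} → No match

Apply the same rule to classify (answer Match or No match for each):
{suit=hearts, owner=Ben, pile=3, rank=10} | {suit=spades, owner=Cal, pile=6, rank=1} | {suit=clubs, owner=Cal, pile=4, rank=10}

The simplest hypothesis consistent with all the labels is: rank ≤ 4.
{suit=hearts, owner=Ben, pile=3, rank=10} — rank = 10, hence No match.
{suit=spades, owner=Cal, pile=6, rank=1} — rank = 1, hence Match.
{suit=clubs, owner=Cal, pile=4, rank=10} — rank = 10, hence No match.

No match, Match, No match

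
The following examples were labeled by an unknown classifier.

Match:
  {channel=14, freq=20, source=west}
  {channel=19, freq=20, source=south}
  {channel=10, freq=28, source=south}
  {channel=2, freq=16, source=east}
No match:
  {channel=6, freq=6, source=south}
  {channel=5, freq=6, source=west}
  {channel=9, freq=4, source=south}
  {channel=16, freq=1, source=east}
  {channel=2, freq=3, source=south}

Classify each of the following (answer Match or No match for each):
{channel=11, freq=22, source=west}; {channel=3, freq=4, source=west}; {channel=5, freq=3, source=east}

The rule appears to be: freq ≥ 16.
Match: {channel=11, freq=22, source=west}, since freq = 22. No match: {channel=3, freq=4, source=west}, since freq = 4. No match: {channel=5, freq=3, source=east}, since freq = 3.

Match, No match, No match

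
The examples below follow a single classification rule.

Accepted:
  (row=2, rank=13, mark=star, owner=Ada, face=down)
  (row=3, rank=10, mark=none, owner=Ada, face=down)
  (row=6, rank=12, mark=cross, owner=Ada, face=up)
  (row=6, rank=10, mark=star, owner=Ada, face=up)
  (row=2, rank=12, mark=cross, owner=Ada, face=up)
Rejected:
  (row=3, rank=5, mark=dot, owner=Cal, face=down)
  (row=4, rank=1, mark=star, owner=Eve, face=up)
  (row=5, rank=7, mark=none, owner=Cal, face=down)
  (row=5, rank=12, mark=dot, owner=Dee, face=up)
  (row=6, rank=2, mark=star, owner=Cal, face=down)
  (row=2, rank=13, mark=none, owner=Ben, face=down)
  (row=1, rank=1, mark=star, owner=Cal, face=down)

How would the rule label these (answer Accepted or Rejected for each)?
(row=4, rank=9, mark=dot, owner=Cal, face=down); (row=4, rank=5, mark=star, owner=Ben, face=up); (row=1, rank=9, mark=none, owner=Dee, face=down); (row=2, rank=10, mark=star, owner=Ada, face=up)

Rejected, Rejected, Rejected, Accepted

The common property of the 'Accepted' items is: owner is Ada. No 'Rejected' item has it.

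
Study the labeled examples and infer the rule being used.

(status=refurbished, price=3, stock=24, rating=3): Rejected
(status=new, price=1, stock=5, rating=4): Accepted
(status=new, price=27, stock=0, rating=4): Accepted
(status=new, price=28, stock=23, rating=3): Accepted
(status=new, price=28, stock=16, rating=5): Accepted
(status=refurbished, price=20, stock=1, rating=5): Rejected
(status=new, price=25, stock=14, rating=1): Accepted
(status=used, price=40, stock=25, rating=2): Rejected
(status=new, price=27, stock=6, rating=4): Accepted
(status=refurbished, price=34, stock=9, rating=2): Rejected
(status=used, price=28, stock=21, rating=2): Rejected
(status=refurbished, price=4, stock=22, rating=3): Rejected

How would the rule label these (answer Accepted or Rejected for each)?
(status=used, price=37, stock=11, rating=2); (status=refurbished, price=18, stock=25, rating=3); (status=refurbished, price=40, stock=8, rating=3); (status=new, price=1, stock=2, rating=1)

Rejected, Rejected, Rejected, Accepted

The pattern is that an item is 'Accepted' exactly when: status is new.
(status=used, price=37, stock=11, rating=2) → status is used → Rejected.
(status=refurbished, price=18, stock=25, rating=3) → status is refurbished → Rejected.
(status=refurbished, price=40, stock=8, rating=3) → status is refurbished → Rejected.
(status=new, price=1, stock=2, rating=1) → status is new → Accepted.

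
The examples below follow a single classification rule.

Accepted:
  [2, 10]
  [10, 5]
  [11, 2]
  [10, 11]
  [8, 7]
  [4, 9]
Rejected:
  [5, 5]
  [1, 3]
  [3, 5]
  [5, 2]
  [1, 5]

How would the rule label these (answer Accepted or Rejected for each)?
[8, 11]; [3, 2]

The rule appears to be: sum ≥ 12.
[8, 11]: 8+11 = 19, meets the rule → Accepted. [3, 2]: 3+2 = 5, does not pass → Rejected.

Accepted, Rejected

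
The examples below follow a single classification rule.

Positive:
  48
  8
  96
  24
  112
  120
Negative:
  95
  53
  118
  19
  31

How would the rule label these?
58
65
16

Negative, Negative, Positive

Rule: multiple of 4. This holds for each 'Positive' example and fails for each 'Negative' one.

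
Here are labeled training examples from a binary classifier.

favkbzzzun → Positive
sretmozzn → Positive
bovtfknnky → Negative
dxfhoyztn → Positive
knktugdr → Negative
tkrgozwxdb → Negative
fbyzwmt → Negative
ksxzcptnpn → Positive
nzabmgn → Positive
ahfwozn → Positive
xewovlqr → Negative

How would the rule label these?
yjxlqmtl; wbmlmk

Negative, Negative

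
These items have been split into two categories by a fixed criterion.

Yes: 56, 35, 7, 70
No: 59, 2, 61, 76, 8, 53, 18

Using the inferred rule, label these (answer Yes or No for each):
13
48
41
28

No, No, No, Yes

Checking candidate rules against both groups, what survives is: multiple of 7.
13 → 13 = 7·1 + 6 → No.
48 → 48 = 7·6 + 6 → No.
41 → 41 = 7·5 + 6 → No.
28 → 28 = 7·4 → Yes.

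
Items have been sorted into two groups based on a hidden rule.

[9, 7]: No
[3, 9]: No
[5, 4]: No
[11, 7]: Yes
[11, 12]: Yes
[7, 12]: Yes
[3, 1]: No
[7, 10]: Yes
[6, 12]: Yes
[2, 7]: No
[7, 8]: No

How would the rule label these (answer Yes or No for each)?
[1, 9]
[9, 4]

No, No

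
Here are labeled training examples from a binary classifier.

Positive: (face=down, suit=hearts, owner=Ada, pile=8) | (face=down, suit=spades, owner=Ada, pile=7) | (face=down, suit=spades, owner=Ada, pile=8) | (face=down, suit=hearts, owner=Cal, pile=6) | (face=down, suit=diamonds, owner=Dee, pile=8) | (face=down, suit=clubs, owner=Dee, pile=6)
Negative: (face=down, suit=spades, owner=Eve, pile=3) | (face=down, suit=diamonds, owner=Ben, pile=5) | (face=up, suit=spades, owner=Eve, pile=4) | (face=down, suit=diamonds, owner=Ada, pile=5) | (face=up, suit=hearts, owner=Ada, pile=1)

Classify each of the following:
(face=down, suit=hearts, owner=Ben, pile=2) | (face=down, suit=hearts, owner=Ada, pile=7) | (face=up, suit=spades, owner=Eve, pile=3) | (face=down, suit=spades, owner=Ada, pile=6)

Negative, Positive, Negative, Positive

Every 'Positive' example satisfies: pile ≥ 6. None of the 'Negative' examples do.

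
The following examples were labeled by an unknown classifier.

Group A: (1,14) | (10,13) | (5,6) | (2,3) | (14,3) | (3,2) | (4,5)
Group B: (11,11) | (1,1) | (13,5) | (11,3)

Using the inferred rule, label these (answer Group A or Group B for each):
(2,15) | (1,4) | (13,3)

Group A, Group A, Group B

Every 'Group A' example satisfies: sum is odd. None of the 'Group B' examples do.
(2,15): 2+15 = 17 — qualifies, so Group A.
(1,4): 1+4 = 5 — qualifies, so Group A.
(13,3): 13+3 = 16 — doesn't qualify, so Group B.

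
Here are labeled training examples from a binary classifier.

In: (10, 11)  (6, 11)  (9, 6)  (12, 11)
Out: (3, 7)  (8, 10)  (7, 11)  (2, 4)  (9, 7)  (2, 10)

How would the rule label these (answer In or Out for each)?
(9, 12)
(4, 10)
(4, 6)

The pattern is that an item is 'In' exactly when: sum is odd.
(9, 12) — 9+12 = 21, hence In.
(4, 10) — 4+10 = 14, hence Out.
(4, 6) — 4+6 = 10, hence Out.

In, Out, Out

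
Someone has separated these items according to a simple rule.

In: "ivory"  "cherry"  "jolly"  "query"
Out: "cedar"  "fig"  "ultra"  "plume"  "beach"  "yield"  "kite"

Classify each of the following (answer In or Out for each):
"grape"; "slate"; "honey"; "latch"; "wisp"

Comparing the two groups points to one rule — ends with 'y'.
"grape" → ends with 'e' → Out. "slate" → ends with 'e' → Out. "honey" → ends with 'y' → In. "latch" → ends with 'h' → Out. "wisp" → ends with 'p' → Out.

Out, Out, In, Out, Out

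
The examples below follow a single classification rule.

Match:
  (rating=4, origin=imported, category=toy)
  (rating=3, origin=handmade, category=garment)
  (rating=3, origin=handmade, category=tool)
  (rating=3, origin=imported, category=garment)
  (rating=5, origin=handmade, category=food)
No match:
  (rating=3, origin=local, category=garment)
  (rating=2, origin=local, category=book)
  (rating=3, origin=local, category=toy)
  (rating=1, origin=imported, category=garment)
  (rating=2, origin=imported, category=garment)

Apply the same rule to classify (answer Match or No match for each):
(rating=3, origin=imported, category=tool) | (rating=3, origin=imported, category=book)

The common property of the 'Match' items is: origin is not local AND rating ≥ 3. No 'No match' item has it.
(rating=3, origin=imported, category=tool) — origin is imported, rating = 3, hence Match. (rating=3, origin=imported, category=book) — origin is imported, rating = 3, hence Match.

Match, Match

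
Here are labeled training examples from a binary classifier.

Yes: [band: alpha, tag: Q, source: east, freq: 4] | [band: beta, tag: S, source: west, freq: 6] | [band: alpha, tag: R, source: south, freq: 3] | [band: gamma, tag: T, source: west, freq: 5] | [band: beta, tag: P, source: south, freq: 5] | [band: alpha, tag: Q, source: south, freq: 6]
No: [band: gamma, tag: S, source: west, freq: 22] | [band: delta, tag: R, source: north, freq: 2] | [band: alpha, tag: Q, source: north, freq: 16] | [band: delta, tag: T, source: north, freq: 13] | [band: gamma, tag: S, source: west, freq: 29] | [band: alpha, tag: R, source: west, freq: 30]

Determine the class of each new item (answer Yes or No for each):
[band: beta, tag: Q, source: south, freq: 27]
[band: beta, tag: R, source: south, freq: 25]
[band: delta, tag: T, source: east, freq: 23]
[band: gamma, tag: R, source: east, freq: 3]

No, No, No, Yes

All 'Yes' examples share one property — freq ≥ 3 AND freq ≤ 6 — and every 'No' example lacks it.
[band: beta, tag: Q, source: south, freq: 27]: freq = 27, doesn't match → No. [band: beta, tag: R, source: south, freq: 25]: freq = 25, doesn't match → No. [band: delta, tag: T, source: east, freq: 23]: freq = 23, doesn't match → No. [band: gamma, tag: R, source: east, freq: 3]: freq = 3, has this property → Yes.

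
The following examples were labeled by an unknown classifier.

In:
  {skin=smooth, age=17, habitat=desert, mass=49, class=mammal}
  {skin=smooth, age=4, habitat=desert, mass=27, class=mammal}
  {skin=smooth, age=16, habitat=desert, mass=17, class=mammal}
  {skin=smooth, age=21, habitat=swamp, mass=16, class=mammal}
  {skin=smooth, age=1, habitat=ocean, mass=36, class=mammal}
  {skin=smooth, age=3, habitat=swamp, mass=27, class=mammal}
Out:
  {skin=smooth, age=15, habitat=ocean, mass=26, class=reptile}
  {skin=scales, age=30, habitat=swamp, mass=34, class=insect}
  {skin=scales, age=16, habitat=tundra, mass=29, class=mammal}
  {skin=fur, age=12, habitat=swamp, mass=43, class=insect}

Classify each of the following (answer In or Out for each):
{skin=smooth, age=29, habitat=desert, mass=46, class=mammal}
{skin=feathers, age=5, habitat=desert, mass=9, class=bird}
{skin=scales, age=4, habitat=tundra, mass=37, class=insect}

Rule: class is mammal AND skin is smooth. This holds for each 'In' example and fails for each 'Out' one.
{skin=smooth, age=29, habitat=desert, mass=46, class=mammal}: class is mammal, skin is smooth, satisfies this → In.
{skin=feathers, age=5, habitat=desert, mass=9, class=bird}: class is bird, skin is feathers, fails the rule → Out.
{skin=scales, age=4, habitat=tundra, mass=37, class=insect}: class is insect, skin is scales, fails the rule → Out.

In, Out, Out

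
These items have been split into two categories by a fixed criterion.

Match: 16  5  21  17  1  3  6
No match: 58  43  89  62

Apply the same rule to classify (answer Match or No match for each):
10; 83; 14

Match, No match, Match

One predicate separates the groups cleanly: at most 21.
Match: 10, since 10 ≤ 21. No match: 83, since 83 > 21. Match: 14, since 14 ≤ 21.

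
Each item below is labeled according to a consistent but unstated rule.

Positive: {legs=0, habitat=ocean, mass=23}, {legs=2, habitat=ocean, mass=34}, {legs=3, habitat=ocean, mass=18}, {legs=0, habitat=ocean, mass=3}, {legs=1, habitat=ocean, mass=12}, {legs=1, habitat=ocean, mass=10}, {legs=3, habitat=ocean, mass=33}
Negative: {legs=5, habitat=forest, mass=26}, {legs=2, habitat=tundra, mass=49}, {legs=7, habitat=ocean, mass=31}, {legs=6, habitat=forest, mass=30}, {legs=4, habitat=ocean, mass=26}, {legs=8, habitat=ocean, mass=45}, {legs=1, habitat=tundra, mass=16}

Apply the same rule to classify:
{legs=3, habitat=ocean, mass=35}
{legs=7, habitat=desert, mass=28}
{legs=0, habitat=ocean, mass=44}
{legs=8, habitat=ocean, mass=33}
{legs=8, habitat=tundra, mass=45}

Positive, Negative, Positive, Negative, Negative

The common property of the 'Positive' items is: habitat is ocean AND legs ≤ 3. No 'Negative' item has it.
{legs=3, habitat=ocean, mass=35}: Positive (habitat is ocean, legs = 3).
{legs=7, habitat=desert, mass=28}: Negative (habitat is desert, legs = 7).
{legs=0, habitat=ocean, mass=44}: Positive (habitat is ocean, legs = 0).
{legs=8, habitat=ocean, mass=33}: Negative (habitat is ocean, legs = 8).
{legs=8, habitat=tundra, mass=45}: Negative (habitat is tundra, legs = 8).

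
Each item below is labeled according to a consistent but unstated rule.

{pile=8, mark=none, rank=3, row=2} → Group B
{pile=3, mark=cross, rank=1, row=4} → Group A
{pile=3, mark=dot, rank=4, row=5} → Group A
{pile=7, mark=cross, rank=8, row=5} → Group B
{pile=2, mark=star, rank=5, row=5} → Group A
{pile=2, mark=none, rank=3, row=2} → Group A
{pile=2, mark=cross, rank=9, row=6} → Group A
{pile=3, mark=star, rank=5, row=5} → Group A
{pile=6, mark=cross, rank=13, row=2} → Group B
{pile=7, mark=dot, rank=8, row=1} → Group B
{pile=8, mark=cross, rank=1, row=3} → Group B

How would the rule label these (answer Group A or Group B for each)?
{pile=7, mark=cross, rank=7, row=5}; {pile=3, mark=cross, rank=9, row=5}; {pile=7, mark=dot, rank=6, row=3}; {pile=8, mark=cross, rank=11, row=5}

The distinguishing property — pile ≤ 3 — holds for all the 'Group A' cases and none of the 'Group B' cases.
{pile=7, mark=cross, rank=7, row=5}: Group B (pile = 7).
{pile=3, mark=cross, rank=9, row=5}: Group A (pile = 3).
{pile=7, mark=dot, rank=6, row=3}: Group B (pile = 7).
{pile=8, mark=cross, rank=11, row=5}: Group B (pile = 8).

Group B, Group A, Group B, Group B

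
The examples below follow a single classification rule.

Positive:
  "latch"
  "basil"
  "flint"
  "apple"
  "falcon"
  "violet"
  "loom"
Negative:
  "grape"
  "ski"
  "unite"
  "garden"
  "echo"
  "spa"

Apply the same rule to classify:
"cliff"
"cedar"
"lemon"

A rule that fits every label: contains 'l' — true of each 'Positive' example, false of each 'Negative' one.
"cliff" → has 'l' → Positive.
"cedar" → no 'l' → Negative.
"lemon" → has 'l' → Positive.

Positive, Negative, Positive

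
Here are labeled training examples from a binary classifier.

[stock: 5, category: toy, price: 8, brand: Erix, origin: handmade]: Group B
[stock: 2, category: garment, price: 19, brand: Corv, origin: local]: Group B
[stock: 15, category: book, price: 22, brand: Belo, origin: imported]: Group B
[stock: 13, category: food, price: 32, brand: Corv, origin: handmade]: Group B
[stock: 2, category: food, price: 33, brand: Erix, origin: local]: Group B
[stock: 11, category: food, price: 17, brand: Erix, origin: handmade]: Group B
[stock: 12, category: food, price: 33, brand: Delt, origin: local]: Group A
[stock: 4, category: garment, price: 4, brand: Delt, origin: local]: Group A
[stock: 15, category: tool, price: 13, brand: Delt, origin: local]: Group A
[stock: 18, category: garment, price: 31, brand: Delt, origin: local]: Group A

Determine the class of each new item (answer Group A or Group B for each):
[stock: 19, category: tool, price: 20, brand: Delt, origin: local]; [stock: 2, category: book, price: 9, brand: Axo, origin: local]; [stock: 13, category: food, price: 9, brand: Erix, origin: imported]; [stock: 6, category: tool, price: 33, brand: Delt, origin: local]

Group A, Group B, Group B, Group A

Every 'Group A' example satisfies: brand is Delt. None of the 'Group B' examples do.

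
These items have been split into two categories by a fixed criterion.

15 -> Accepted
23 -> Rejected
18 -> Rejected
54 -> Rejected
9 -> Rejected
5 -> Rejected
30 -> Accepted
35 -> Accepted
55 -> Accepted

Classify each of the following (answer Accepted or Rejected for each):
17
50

Rule: multiple of 5 AND at least 9. This holds for each 'Accepted' example and fails for each 'Rejected' one.
17 — 17 = 5·3 + 2, 17 ≥ 9, hence Rejected.
50 — 50 = 5·10, 50 ≥ 9, hence Accepted.

Rejected, Accepted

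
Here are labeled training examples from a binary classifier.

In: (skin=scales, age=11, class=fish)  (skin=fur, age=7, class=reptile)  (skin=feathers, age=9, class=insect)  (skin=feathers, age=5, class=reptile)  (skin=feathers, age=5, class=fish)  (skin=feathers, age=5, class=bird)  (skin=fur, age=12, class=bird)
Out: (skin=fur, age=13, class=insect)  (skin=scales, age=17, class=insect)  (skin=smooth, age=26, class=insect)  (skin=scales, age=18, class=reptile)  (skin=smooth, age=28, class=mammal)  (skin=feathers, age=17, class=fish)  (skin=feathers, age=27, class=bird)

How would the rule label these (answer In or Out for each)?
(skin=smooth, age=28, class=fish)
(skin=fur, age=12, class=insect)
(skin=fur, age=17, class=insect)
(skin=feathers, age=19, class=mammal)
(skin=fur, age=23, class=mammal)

Out, In, Out, Out, Out

The common property of the 'In' items is: age ≤ 12. No 'Out' item has it.
(skin=smooth, age=28, class=fish): Out (age = 28).
(skin=fur, age=12, class=insect): In (age = 12).
(skin=fur, age=17, class=insect): Out (age = 17).
(skin=feathers, age=19, class=mammal): Out (age = 19).
(skin=fur, age=23, class=mammal): Out (age = 23).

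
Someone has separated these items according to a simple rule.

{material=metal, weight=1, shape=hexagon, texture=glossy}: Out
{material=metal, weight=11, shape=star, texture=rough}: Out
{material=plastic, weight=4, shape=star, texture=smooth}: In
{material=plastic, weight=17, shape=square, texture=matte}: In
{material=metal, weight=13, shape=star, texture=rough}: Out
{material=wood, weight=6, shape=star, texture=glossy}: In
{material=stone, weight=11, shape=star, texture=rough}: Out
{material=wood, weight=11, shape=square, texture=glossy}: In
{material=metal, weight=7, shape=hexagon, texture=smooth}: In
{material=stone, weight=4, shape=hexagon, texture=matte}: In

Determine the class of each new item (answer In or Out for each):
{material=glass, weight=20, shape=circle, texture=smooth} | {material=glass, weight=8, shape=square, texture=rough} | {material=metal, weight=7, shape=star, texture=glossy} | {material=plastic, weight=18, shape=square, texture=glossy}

In, Out, In, In

Every 'In' example satisfies: texture is not rough AND weight ≥ 4. None of the 'Out' examples do.
{material=glass, weight=20, shape=circle, texture=smooth} — texture is smooth, weight = 20, hence In.
{material=glass, weight=8, shape=square, texture=rough} — texture is rough, weight = 8, hence Out.
{material=metal, weight=7, shape=star, texture=glossy} — texture is glossy, weight = 7, hence In.
{material=plastic, weight=18, shape=square, texture=glossy} — texture is glossy, weight = 18, hence In.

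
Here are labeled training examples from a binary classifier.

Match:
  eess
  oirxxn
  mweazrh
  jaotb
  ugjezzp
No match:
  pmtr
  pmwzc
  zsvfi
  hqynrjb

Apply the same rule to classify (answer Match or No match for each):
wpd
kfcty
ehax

No match, No match, Match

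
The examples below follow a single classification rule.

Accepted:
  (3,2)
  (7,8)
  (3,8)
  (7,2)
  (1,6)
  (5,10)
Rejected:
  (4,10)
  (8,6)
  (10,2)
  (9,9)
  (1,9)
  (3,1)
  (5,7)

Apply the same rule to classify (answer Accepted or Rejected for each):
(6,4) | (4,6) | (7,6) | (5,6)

Rejected, Rejected, Accepted, Accepted

A rule that fits every label: sum is odd — true of each 'Accepted' example, false of each 'Rejected' one.
(6,4) — 6+4 = 10, hence Rejected. (4,6) — 4+6 = 10, hence Rejected. (7,6) — 7+6 = 13, hence Accepted. (5,6) — 5+6 = 11, hence Accepted.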